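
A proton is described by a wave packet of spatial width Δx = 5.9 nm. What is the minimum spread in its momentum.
8.937 × 10^-27 kg·m/s

For a wave packet, the spatial width Δx and momentum spread Δp are related by the uncertainty principle:
ΔxΔp ≥ ℏ/2

The minimum momentum spread is:
Δp_min = ℏ/(2Δx)
Δp_min = (1.055e-34 J·s) / (2 × 5.900e-09 m)
Δp_min = 8.937e-27 kg·m/s

A wave packet cannot have both a well-defined position and well-defined momentum.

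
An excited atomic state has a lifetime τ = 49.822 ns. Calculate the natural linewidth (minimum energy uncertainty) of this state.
6.606 neV

Using the energy-time uncertainty principle:
ΔEΔt ≥ ℏ/2

The lifetime τ represents the time uncertainty Δt.
The natural linewidth (minimum energy uncertainty) is:

ΔE = ℏ/(2τ)
ΔE = (1.055e-34 J·s) / (2 × 4.982e-08 s)
ΔE = 1.058e-27 J = 6.606 neV

This natural linewidth limits the precision of spectroscopic measurements.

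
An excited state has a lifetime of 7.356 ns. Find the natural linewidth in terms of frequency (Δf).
10.818 MHz

Using the energy-time uncertainty principle and E = hf:
ΔEΔt ≥ ℏ/2
hΔf·Δt ≥ ℏ/2

The minimum frequency uncertainty is:
Δf = ℏ/(2hτ) = 1/(4πτ)
Δf = 1/(4π × 7.356e-09 s)
Δf = 1.082e+07 Hz = 10.818 MHz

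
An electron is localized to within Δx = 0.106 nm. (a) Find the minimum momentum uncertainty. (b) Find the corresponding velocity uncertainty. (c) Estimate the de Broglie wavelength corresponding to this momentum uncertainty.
(a) Δp_min = 4.974 × 10^-25 kg·m/s
(b) Δv_min = 546.074 km/s
(c) λ_dB = 1.332 nm

Step-by-step:

(a) From the uncertainty principle:
Δp_min = ℏ/(2Δx) = (1.055e-34 J·s)/(2 × 1.060e-10 m) = 4.974e-25 kg·m/s

(b) The velocity uncertainty:
Δv = Δp/m = (4.974e-25 kg·m/s)/(9.109e-31 kg) = 5.461e+05 m/s = 546.074 km/s

(c) The de Broglie wavelength for this momentum:
λ = h/p = (6.626e-34 J·s)/(4.974e-25 kg·m/s) = 1.332e-09 m = 1.332 nm

Note: The de Broglie wavelength is comparable to the localization size, as expected from wave-particle duality.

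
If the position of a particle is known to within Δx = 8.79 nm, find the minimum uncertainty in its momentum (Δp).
5.999 × 10^-27 kg·m/s

Using the Heisenberg uncertainty principle:
ΔxΔp ≥ ℏ/2

The minimum uncertainty in momentum is:
Δp_min = ℏ/(2Δx)
Δp_min = (1.055e-34 J·s) / (2 × 8.790e-09 m)
Δp_min = 5.999e-27 kg·m/s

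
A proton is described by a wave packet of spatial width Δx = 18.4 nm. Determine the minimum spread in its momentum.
2.866 × 10^-27 kg·m/s

For a wave packet, the spatial width Δx and momentum spread Δp are related by the uncertainty principle:
ΔxΔp ≥ ℏ/2

The minimum momentum spread is:
Δp_min = ℏ/(2Δx)
Δp_min = (1.055e-34 J·s) / (2 × 1.840e-08 m)
Δp_min = 2.866e-27 kg·m/s

A wave packet cannot have both a well-defined position and well-defined momentum.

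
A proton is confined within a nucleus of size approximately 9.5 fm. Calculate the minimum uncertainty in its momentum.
5.550 × 10^-21 kg·m/s

Using the Heisenberg uncertainty principle:
ΔxΔp ≥ ℏ/2

With Δx ≈ L = 9.500e-15 m (the confinement size):
Δp_min = ℏ/(2Δx)
Δp_min = (1.055e-34 J·s) / (2 × 9.500e-15 m)
Δp_min = 5.550e-21 kg·m/s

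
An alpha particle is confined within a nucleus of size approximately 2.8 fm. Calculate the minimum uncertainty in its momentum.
1.883 × 10^-20 kg·m/s

Using the Heisenberg uncertainty principle:
ΔxΔp ≥ ℏ/2

With Δx ≈ L = 2.800e-15 m (the confinement size):
Δp_min = ℏ/(2Δx)
Δp_min = (1.055e-34 J·s) / (2 × 2.800e-15 m)
Δp_min = 1.883e-20 kg·m/s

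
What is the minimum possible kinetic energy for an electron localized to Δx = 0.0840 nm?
1.350 eV

Localizing a particle requires giving it sufficient momentum uncertainty:

1. From uncertainty principle: Δp ≥ ℏ/(2Δx)
   Δp_min = (1.055e-34 J·s) / (2 × 8.400e-11 m)
   Δp_min = 6.277e-25 kg·m/s

2. This momentum uncertainty corresponds to kinetic energy:
   KE ≈ (Δp)²/(2m) = (6.277e-25)²/(2 × 9.109e-31 kg)
   KE = 2.163e-19 J = 1.350 eV

Tighter localization requires more energy.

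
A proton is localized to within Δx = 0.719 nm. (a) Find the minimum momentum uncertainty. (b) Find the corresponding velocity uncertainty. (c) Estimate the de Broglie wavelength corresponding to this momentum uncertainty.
(a) Δp_min = 7.334 × 10^-26 kg·m/s
(b) Δv_min = 43.845 m/s
(c) λ_dB = 9.035 nm

Step-by-step:

(a) From the uncertainty principle:
Δp_min = ℏ/(2Δx) = (1.055e-34 J·s)/(2 × 7.190e-10 m) = 7.334e-26 kg·m/s

(b) The velocity uncertainty:
Δv = Δp/m = (7.334e-26 kg·m/s)/(1.673e-27 kg) = 4.384e+01 m/s = 43.845 m/s

(c) The de Broglie wavelength for this momentum:
λ = h/p = (6.626e-34 J·s)/(7.334e-26 kg·m/s) = 9.035e-09 m = 9.035 nm

Note: The de Broglie wavelength is comparable to the localization size, as expected from wave-particle duality.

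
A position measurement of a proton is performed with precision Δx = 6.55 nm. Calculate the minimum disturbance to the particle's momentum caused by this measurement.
8.050 × 10^-27 kg·m/s

The uncertainty principle implies that measuring position disturbs momentum:
ΔxΔp ≥ ℏ/2

When we measure position with precision Δx, we necessarily introduce a momentum uncertainty:
Δp ≥ ℏ/(2Δx)
Δp_min = (1.055e-34 J·s) / (2 × 6.550e-09 m)
Δp_min = 8.050e-27 kg·m/s

The more precisely we measure position, the greater the momentum disturbance.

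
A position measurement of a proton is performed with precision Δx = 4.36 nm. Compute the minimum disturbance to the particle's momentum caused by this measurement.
1.209 × 10^-26 kg·m/s

The uncertainty principle implies that measuring position disturbs momentum:
ΔxΔp ≥ ℏ/2

When we measure position with precision Δx, we necessarily introduce a momentum uncertainty:
Δp ≥ ℏ/(2Δx)
Δp_min = (1.055e-34 J·s) / (2 × 4.360e-09 m)
Δp_min = 1.209e-26 kg·m/s

The more precisely we measure position, the greater the momentum disturbance.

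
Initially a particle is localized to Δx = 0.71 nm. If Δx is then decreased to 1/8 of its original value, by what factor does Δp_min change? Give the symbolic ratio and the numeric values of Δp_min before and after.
Original Δp_min = 7.427 × 10^-26 kg·m/s; new Δp'_min = 5.941 × 10^-25 kg·m/s; ratio Δp'_min/Δp_min = 8.

From the uncertainty principle ΔxΔp ≥ ℏ/2, the minimum momentum uncertainty is Δp_min = ℏ/(2Δx).

Original (Δx = 0.71 nm = 7.100e-10 m):
Δp_min = (1.055e-34 J·s)/(2 × 7.100e-10 m) = 7.427e-26 kg·m/s

When Δx → (1/8)Δx:
Δp'_min = ℏ/(2 × (1/8)Δx) = 8 × ℏ/(2Δx) = 8 × Δp_min
Δp'_min = 8 × 7.427e-26 kg·m/s = 5.941e-25 kg·m/s

Since Δp_min ∝ 1/Δx, when Δx is decreased to 1/8 of its original value, Δp_min increases to 8 times its original value.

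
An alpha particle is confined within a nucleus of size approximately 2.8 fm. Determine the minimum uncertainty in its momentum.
1.883 × 10^-20 kg·m/s

Using the Heisenberg uncertainty principle:
ΔxΔp ≥ ℏ/2

With Δx ≈ L = 2.800e-15 m (the confinement size):
Δp_min = ℏ/(2Δx)
Δp_min = (1.055e-34 J·s) / (2 × 2.800e-15 m)
Δp_min = 1.883e-20 kg·m/s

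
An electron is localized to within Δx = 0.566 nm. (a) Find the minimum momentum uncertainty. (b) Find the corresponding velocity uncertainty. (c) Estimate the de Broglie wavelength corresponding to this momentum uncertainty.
(a) Δp_min = 9.316 × 10^-26 kg·m/s
(b) Δv_min = 102.268 km/s
(c) λ_dB = 7.113 nm

Step-by-step:

(a) From the uncertainty principle:
Δp_min = ℏ/(2Δx) = (1.055e-34 J·s)/(2 × 5.660e-10 m) = 9.316e-26 kg·m/s

(b) The velocity uncertainty:
Δv = Δp/m = (9.316e-26 kg·m/s)/(9.109e-31 kg) = 1.023e+05 m/s = 102.268 km/s

(c) The de Broglie wavelength for this momentum:
λ = h/p = (6.626e-34 J·s)/(9.316e-26 kg·m/s) = 7.113e-09 m = 7.113 nm

Note: The de Broglie wavelength is comparable to the localization size, as expected from wave-particle duality.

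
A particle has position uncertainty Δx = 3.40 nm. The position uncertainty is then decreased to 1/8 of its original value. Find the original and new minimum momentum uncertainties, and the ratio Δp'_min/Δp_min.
Original Δp_min = 1.551 × 10^-26 kg·m/s; new Δp'_min = 1.241 × 10^-25 kg·m/s; ratio Δp'_min/Δp_min = 8.

From the uncertainty principle ΔxΔp ≥ ℏ/2, the minimum momentum uncertainty is Δp_min = ℏ/(2Δx).

Original (Δx = 3.40 nm = 3.400e-09 m):
Δp_min = (1.055e-34 J·s)/(2 × 3.400e-09 m) = 1.551e-26 kg·m/s

When Δx → (1/8)Δx:
Δp'_min = ℏ/(2 × (1/8)Δx) = 8 × ℏ/(2Δx) = 8 × Δp_min
Δp'_min = 8 × 1.551e-26 kg·m/s = 1.241e-25 kg·m/s

Since Δp_min ∝ 1/Δx, when Δx is decreased to 1/8 of its original value, Δp_min increases to 8 times its original value.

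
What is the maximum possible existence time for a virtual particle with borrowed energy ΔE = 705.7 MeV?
4.664 × 10^-25 s

Using the energy-time uncertainty principle:
ΔEΔt ≥ ℏ/2

For a virtual particle borrowing energy ΔE, the maximum lifetime is:
Δt_max = ℏ/(2ΔE)

Converting energy:
ΔE = 705.7 MeV = 1.131e-10 J

Δt_max = (1.055e-34 J·s) / (2 × 1.131e-10 J)
Δt_max = 4.664e-25 s = 4.664 × 10^-25 s

Virtual particles with higher borrowed energy exist for shorter times.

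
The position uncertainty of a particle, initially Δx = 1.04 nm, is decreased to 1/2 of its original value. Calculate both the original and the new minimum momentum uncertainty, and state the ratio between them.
Original Δp_min = 5.070 × 10^-26 kg·m/s; new Δp'_min = 1.014 × 10^-25 kg·m/s; ratio Δp'_min/Δp_min = 2.

From the uncertainty principle ΔxΔp ≥ ℏ/2, the minimum momentum uncertainty is Δp_min = ℏ/(2Δx).

Original (Δx = 1.04 nm = 1.040e-09 m):
Δp_min = (1.055e-34 J·s)/(2 × 1.040e-09 m) = 5.070e-26 kg·m/s

When Δx → (1/2)Δx:
Δp'_min = ℏ/(2 × (1/2)Δx) = 2 × ℏ/(2Δx) = 2 × Δp_min
Δp'_min = 2 × 5.070e-26 kg·m/s = 1.014e-25 kg·m/s

Since Δp_min ∝ 1/Δx, when Δx is decreased to 1/2 of its original value, Δp_min increases to 2 times its original value.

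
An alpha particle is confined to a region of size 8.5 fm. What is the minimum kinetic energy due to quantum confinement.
18.073 keV

Using the uncertainty principle:

1. Position uncertainty: Δx ≈ 8.500e-15 m
2. Minimum momentum uncertainty: Δp = ℏ/(2Δx) = 6.203e-21 kg·m/s
3. Minimum kinetic energy:
   KE = (Δp)²/(2m) = (6.203e-21)²/(2 × 6.645e-27 kg)
   KE = 2.896e-15 J = 18.073 keV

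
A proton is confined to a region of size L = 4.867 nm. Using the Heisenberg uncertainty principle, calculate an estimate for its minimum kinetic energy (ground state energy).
218.994 neV

Using the uncertainty principle to estimate ground state energy:

1. The position uncertainty is approximately the confinement size:
   Δx ≈ L = 4.867e-09 m

2. From ΔxΔp ≥ ℏ/2, the minimum momentum uncertainty is:
   Δp ≈ ℏ/(2L) = 1.083e-26 kg·m/s

3. The kinetic energy is approximately:
   KE ≈ (Δp)²/(2m) = (1.083e-26)²/(2 × 1.673e-27 kg)
   KE ≈ 3.509e-26 J = 218.994 neV

This is an order-of-magnitude estimate of the ground state energy.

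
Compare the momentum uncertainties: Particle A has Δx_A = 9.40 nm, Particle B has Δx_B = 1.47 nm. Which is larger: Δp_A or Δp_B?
Particle B has the larger minimum momentum uncertainty, by a factor of 6.39.

For each particle, the minimum momentum uncertainty is Δp_min = ℏ/(2Δx):

Particle A: Δp_A = ℏ/(2×9.400e-09 m) = 5.609e-27 kg·m/s
Particle B: Δp_B = ℏ/(2×1.470e-09 m) = 3.587e-26 kg·m/s

Ratio: Δp_B/Δp_A = 6.39

Since Δp_min ∝ 1/Δx, the particle with smaller position uncertainty (B) has larger momentum uncertainty.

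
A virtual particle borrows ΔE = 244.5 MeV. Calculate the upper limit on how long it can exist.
1.346 ys

Using the energy-time uncertainty principle:
ΔEΔt ≥ ℏ/2

For a virtual particle borrowing energy ΔE, the maximum lifetime is:
Δt_max = ℏ/(2ΔE)

Converting energy:
ΔE = 244.5 MeV = 3.917e-11 J

Δt_max = (1.055e-34 J·s) / (2 × 3.917e-11 J)
Δt_max = 1.346e-24 s = 1.346 ys

Virtual particles with higher borrowed energy exist for shorter times.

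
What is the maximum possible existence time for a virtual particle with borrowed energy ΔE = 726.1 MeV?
4.533 × 10^-25 s

Using the energy-time uncertainty principle:
ΔEΔt ≥ ℏ/2

For a virtual particle borrowing energy ΔE, the maximum lifetime is:
Δt_max = ℏ/(2ΔE)

Converting energy:
ΔE = 726.1 MeV = 1.163e-10 J

Δt_max = (1.055e-34 J·s) / (2 × 1.163e-10 J)
Δt_max = 4.533e-25 s = 4.533 × 10^-25 s

Virtual particles with higher borrowed energy exist for shorter times.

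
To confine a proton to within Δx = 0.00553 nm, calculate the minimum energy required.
169.630 meV

Localizing a particle requires giving it sufficient momentum uncertainty:

1. From uncertainty principle: Δp ≥ ℏ/(2Δx)
   Δp_min = (1.055e-34 J·s) / (2 × 5.530e-12 m)
   Δp_min = 9.535e-24 kg·m/s

2. This momentum uncertainty corresponds to kinetic energy:
   KE ≈ (Δp)²/(2m) = (9.535e-24)²/(2 × 1.673e-27 kg)
   KE = 2.718e-20 J = 169.630 meV

Tighter localization requires more energy.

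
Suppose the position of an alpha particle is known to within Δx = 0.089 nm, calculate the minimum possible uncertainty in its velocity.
89.163 m/s

Using the Heisenberg uncertainty principle and Δp = mΔv:
ΔxΔp ≥ ℏ/2
Δx(mΔv) ≥ ℏ/2

The minimum uncertainty in velocity is:
Δv_min = ℏ/(2mΔx)
Δv_min = (1.055e-34 J·s) / (2 × 6.645e-27 kg × 8.900e-11 m)
Δv_min = 8.916e+01 m/s = 89.163 m/s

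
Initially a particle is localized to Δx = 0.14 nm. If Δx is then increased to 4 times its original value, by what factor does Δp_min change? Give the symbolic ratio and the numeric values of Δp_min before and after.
Original Δp_min = 3.766 × 10^-25 kg·m/s; new Δp'_min = 9.416 × 10^-26 kg·m/s; ratio Δp'_min/Δp_min = 1/4.

From the uncertainty principle ΔxΔp ≥ ℏ/2, the minimum momentum uncertainty is Δp_min = ℏ/(2Δx).

Original (Δx = 0.14 nm = 1.400e-10 m):
Δp_min = (1.055e-34 J·s)/(2 × 1.400e-10 m) = 3.766e-25 kg·m/s

When Δx → 4Δx:
Δp'_min = ℏ/(2 × 4Δx) = (1/4) × ℏ/(2Δx) = (1/4) × Δp_min
Δp'_min = 1/4 × 3.766e-25 kg·m/s = 9.416e-26 kg·m/s

Since Δp_min ∝ 1/Δx, when Δx is increased to 4 times its original value, Δp_min decreases to 1/4 of its original value.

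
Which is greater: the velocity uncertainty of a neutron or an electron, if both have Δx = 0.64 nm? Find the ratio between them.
The electron has the larger minimum velocity uncertainty, by a ratio of 1838.7.

For both particles, Δp_min = ℏ/(2Δx) = 8.239e-26 kg·m/s (same for both).

The velocity uncertainty is Δv = Δp/m:
- neutron: Δv = 8.239e-26 / 1.675e-27 = 4.919e+01 m/s = 49.189 m/s
- electron: Δv = 8.239e-26 / 9.109e-31 = 9.044e+04 m/s = 90.443 km/s

Ratio: 9.044e+04 / 4.919e+01 = 1838.7

The lighter particle has larger velocity uncertainty because Δv ∝ 1/m.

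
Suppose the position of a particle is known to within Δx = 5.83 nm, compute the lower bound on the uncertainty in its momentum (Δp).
9.044 × 10^-27 kg·m/s

Using the Heisenberg uncertainty principle:
ΔxΔp ≥ ℏ/2

The minimum uncertainty in momentum is:
Δp_min = ℏ/(2Δx)
Δp_min = (1.055e-34 J·s) / (2 × 5.830e-09 m)
Δp_min = 9.044e-27 kg·m/s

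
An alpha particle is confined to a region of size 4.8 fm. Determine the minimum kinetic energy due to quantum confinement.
56.676 keV

Using the uncertainty principle:

1. Position uncertainty: Δx ≈ 4.800e-15 m
2. Minimum momentum uncertainty: Δp = ℏ/(2Δx) = 1.099e-20 kg·m/s
3. Minimum kinetic energy:
   KE = (Δp)²/(2m) = (1.099e-20)²/(2 × 6.645e-27 kg)
   KE = 9.080e-15 J = 56.676 keV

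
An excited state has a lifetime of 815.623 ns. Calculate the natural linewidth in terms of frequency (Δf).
97.566 kHz

Using the energy-time uncertainty principle and E = hf:
ΔEΔt ≥ ℏ/2
hΔf·Δt ≥ ℏ/2

The minimum frequency uncertainty is:
Δf = ℏ/(2hτ) = 1/(4πτ)
Δf = 1/(4π × 8.156e-07 s)
Δf = 9.757e+04 Hz = 97.566 kHz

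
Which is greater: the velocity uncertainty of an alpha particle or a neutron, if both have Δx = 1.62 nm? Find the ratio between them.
The neutron has the larger minimum velocity uncertainty, by a ratio of 4.0.

For both particles, Δp_min = ℏ/(2Δx) = 3.255e-26 kg·m/s (same for both).

The velocity uncertainty is Δv = Δp/m:
- alpha particle: Δv = 3.255e-26 / 6.645e-27 = 4.898e+00 m/s = 4.898 m/s
- neutron: Δv = 3.255e-26 / 1.675e-27 = 1.943e+01 m/s = 19.433 m/s

Ratio: 1.943e+01 / 4.898e+00 = 4.0

The lighter particle has larger velocity uncertainty because Δv ∝ 1/m.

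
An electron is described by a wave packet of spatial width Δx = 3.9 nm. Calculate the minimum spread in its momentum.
1.352 × 10^-26 kg·m/s

For a wave packet, the spatial width Δx and momentum spread Δp are related by the uncertainty principle:
ΔxΔp ≥ ℏ/2

The minimum momentum spread is:
Δp_min = ℏ/(2Δx)
Δp_min = (1.055e-34 J·s) / (2 × 3.900e-09 m)
Δp_min = 1.352e-26 kg·m/s

A wave packet cannot have both a well-defined position and well-defined momentum.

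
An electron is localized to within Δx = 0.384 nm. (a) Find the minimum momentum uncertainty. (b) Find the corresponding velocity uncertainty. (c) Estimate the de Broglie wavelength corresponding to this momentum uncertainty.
(a) Δp_min = 1.373 × 10^-25 kg·m/s
(b) Δv_min = 150.739 km/s
(c) λ_dB = 4.825 nm

Step-by-step:

(a) From the uncertainty principle:
Δp_min = ℏ/(2Δx) = (1.055e-34 J·s)/(2 × 3.840e-10 m) = 1.373e-25 kg·m/s

(b) The velocity uncertainty:
Δv = Δp/m = (1.373e-25 kg·m/s)/(9.109e-31 kg) = 1.507e+05 m/s = 150.739 km/s

(c) The de Broglie wavelength for this momentum:
λ = h/p = (6.626e-34 J·s)/(1.373e-25 kg·m/s) = 4.825e-09 m = 4.825 nm

Note: The de Broglie wavelength is comparable to the localization size, as expected from wave-particle duality.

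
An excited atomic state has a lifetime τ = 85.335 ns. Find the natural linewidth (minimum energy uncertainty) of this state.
3.857 neV

Using the energy-time uncertainty principle:
ΔEΔt ≥ ℏ/2

The lifetime τ represents the time uncertainty Δt.
The natural linewidth (minimum energy uncertainty) is:

ΔE = ℏ/(2τ)
ΔE = (1.055e-34 J·s) / (2 × 8.533e-08 s)
ΔE = 6.179e-28 J = 3.857 neV

This natural linewidth limits the precision of spectroscopic measurements.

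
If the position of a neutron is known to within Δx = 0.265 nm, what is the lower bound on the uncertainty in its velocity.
118.797 m/s

Using the Heisenberg uncertainty principle and Δp = mΔv:
ΔxΔp ≥ ℏ/2
Δx(mΔv) ≥ ℏ/2

The minimum uncertainty in velocity is:
Δv_min = ℏ/(2mΔx)
Δv_min = (1.055e-34 J·s) / (2 × 1.675e-27 kg × 2.650e-10 m)
Δv_min = 1.188e+02 m/s = 118.797 m/s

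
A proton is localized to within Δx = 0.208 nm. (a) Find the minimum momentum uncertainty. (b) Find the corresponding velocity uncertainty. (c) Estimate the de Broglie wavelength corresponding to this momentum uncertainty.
(a) Δp_min = 2.535 × 10^-25 kg·m/s
(b) Δv_min = 151.560 m/s
(c) λ_dB = 2.614 nm

Step-by-step:

(a) From the uncertainty principle:
Δp_min = ℏ/(2Δx) = (1.055e-34 J·s)/(2 × 2.080e-10 m) = 2.535e-25 kg·m/s

(b) The velocity uncertainty:
Δv = Δp/m = (2.535e-25 kg·m/s)/(1.673e-27 kg) = 1.516e+02 m/s = 151.560 m/s

(c) The de Broglie wavelength for this momentum:
λ = h/p = (6.626e-34 J·s)/(2.535e-25 kg·m/s) = 2.614e-09 m = 2.614 nm

Note: The de Broglie wavelength is comparable to the localization size, as expected from wave-particle duality.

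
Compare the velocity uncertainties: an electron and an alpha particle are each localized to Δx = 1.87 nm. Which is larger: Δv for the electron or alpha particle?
The electron has the larger minimum velocity uncertainty, by a ratio of 7294.3.

For both particles, Δp_min = ℏ/(2Δx) = 2.820e-26 kg·m/s (same for both).

The velocity uncertainty is Δv = Δp/m:
- electron: Δv = 2.820e-26 / 9.109e-31 = 3.095e+04 m/s = 30.954 km/s
- alpha particle: Δv = 2.820e-26 / 6.645e-27 = 4.244e+00 m/s = 4.244 m/s

Ratio: 3.095e+04 / 4.244e+00 = 7294.3

The lighter particle has larger velocity uncertainty because Δv ∝ 1/m.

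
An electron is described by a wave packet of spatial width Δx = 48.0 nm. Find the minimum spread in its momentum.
1.099 × 10^-27 kg·m/s

For a wave packet, the spatial width Δx and momentum spread Δp are related by the uncertainty principle:
ΔxΔp ≥ ℏ/2

The minimum momentum spread is:
Δp_min = ℏ/(2Δx)
Δp_min = (1.055e-34 J·s) / (2 × 4.800e-08 m)
Δp_min = 1.099e-27 kg·m/s

A wave packet cannot have both a well-defined position and well-defined momentum.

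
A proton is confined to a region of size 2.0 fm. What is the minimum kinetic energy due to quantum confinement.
1.297 MeV

Using the uncertainty principle:

1. Position uncertainty: Δx ≈ 2.000e-15 m
2. Minimum momentum uncertainty: Δp = ℏ/(2Δx) = 2.636e-20 kg·m/s
3. Minimum kinetic energy:
   KE = (Δp)²/(2m) = (2.636e-20)²/(2 × 1.673e-27 kg)
   KE = 2.078e-13 J = 1.297 MeV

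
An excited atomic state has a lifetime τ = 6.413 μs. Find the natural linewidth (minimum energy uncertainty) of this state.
51.319 peV

Using the energy-time uncertainty principle:
ΔEΔt ≥ ℏ/2

The lifetime τ represents the time uncertainty Δt.
The natural linewidth (minimum energy uncertainty) is:

ΔE = ℏ/(2τ)
ΔE = (1.055e-34 J·s) / (2 × 6.413e-06 s)
ΔE = 8.222e-30 J = 51.319 peV

This natural linewidth limits the precision of spectroscopic measurements.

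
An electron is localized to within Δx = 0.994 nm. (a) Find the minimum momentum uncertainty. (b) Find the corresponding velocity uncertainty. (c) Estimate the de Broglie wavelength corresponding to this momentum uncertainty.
(a) Δp_min = 5.305 × 10^-26 kg·m/s
(b) Δv_min = 58.233 km/s
(c) λ_dB = 12.491 nm

Step-by-step:

(a) From the uncertainty principle:
Δp_min = ℏ/(2Δx) = (1.055e-34 J·s)/(2 × 9.940e-10 m) = 5.305e-26 kg·m/s

(b) The velocity uncertainty:
Δv = Δp/m = (5.305e-26 kg·m/s)/(9.109e-31 kg) = 5.823e+04 m/s = 58.233 km/s

(c) The de Broglie wavelength for this momentum:
λ = h/p = (6.626e-34 J·s)/(5.305e-26 kg·m/s) = 1.249e-08 m = 12.491 nm

Note: The de Broglie wavelength is comparable to the localization size, as expected from wave-particle duality.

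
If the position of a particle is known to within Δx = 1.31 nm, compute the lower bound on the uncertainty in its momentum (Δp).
4.025 × 10^-26 kg·m/s

Using the Heisenberg uncertainty principle:
ΔxΔp ≥ ℏ/2

The minimum uncertainty in momentum is:
Δp_min = ℏ/(2Δx)
Δp_min = (1.055e-34 J·s) / (2 × 1.310e-09 m)
Δp_min = 4.025e-26 kg·m/s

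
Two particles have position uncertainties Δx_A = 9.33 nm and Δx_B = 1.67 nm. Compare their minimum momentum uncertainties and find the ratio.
Particle B has the larger minimum momentum uncertainty, by a factor of 5.59.

For each particle, the minimum momentum uncertainty is Δp_min = ℏ/(2Δx):

Particle A: Δp_A = ℏ/(2×9.330e-09 m) = 5.652e-27 kg·m/s
Particle B: Δp_B = ℏ/(2×1.670e-09 m) = 3.157e-26 kg·m/s

Ratio: Δp_B/Δp_A = 5.59

Since Δp_min ∝ 1/Δx, the particle with smaller position uncertainty (B) has larger momentum uncertainty.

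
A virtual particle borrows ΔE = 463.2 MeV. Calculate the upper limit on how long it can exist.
7.105 × 10^-25 s

Using the energy-time uncertainty principle:
ΔEΔt ≥ ℏ/2

For a virtual particle borrowing energy ΔE, the maximum lifetime is:
Δt_max = ℏ/(2ΔE)

Converting energy:
ΔE = 463.2 MeV = 7.421e-11 J

Δt_max = (1.055e-34 J·s) / (2 × 7.421e-11 J)
Δt_max = 7.105e-25 s = 7.105 × 10^-25 s

Virtual particles with higher borrowed energy exist for shorter times.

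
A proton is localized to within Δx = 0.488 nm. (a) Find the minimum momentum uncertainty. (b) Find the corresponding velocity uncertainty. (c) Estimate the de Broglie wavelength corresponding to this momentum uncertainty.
(a) Δp_min = 1.081 × 10^-25 kg·m/s
(b) Δv_min = 64.599 m/s
(c) λ_dB = 6.132 nm

Step-by-step:

(a) From the uncertainty principle:
Δp_min = ℏ/(2Δx) = (1.055e-34 J·s)/(2 × 4.880e-10 m) = 1.081e-25 kg·m/s

(b) The velocity uncertainty:
Δv = Δp/m = (1.081e-25 kg·m/s)/(1.673e-27 kg) = 6.460e+01 m/s = 64.599 m/s

(c) The de Broglie wavelength for this momentum:
λ = h/p = (6.626e-34 J·s)/(1.081e-25 kg·m/s) = 6.132e-09 m = 6.132 nm

Note: The de Broglie wavelength is comparable to the localization size, as expected from wave-particle duality.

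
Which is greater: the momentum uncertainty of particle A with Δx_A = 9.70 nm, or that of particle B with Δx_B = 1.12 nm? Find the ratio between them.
Particle B has the larger minimum momentum uncertainty, by a factor of 8.66.

For each particle, the minimum momentum uncertainty is Δp_min = ℏ/(2Δx):

Particle A: Δp_A = ℏ/(2×9.700e-09 m) = 5.436e-27 kg·m/s
Particle B: Δp_B = ℏ/(2×1.120e-09 m) = 4.708e-26 kg·m/s

Ratio: Δp_B/Δp_A = 8.66

Since Δp_min ∝ 1/Δx, the particle with smaller position uncertainty (B) has larger momentum uncertainty.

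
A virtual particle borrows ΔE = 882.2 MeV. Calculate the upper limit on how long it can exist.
3.731 × 10^-25 s

Using the energy-time uncertainty principle:
ΔEΔt ≥ ℏ/2

For a virtual particle borrowing energy ΔE, the maximum lifetime is:
Δt_max = ℏ/(2ΔE)

Converting energy:
ΔE = 882.2 MeV = 1.413e-10 J

Δt_max = (1.055e-34 J·s) / (2 × 1.413e-10 J)
Δt_max = 3.731e-25 s = 3.731 × 10^-25 s

Virtual particles with higher borrowed energy exist for shorter times.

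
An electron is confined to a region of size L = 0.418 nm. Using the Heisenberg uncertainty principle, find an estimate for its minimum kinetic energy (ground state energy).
54.514 meV

Using the uncertainty principle to estimate ground state energy:

1. The position uncertainty is approximately the confinement size:
   Δx ≈ L = 4.180e-10 m

2. From ΔxΔp ≥ ℏ/2, the minimum momentum uncertainty is:
   Δp ≈ ℏ/(2L) = 1.261e-25 kg·m/s

3. The kinetic energy is approximately:
   KE ≈ (Δp)²/(2m) = (1.261e-25)²/(2 × 9.109e-31 kg)
   KE ≈ 8.734e-21 J = 54.514 meV

This is an order-of-magnitude estimate of the ground state energy.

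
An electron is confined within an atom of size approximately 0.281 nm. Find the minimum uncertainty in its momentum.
1.876 × 10^-25 kg·m/s

Using the Heisenberg uncertainty principle:
ΔxΔp ≥ ℏ/2

With Δx ≈ L = 2.810e-10 m (the confinement size):
Δp_min = ℏ/(2Δx)
Δp_min = (1.055e-34 J·s) / (2 × 2.810e-10 m)
Δp_min = 1.876e-25 kg·m/s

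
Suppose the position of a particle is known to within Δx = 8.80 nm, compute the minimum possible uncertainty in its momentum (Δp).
5.992 × 10^-27 kg·m/s

Using the Heisenberg uncertainty principle:
ΔxΔp ≥ ℏ/2

The minimum uncertainty in momentum is:
Δp_min = ℏ/(2Δx)
Δp_min = (1.055e-34 J·s) / (2 × 8.800e-09 m)
Δp_min = 5.992e-27 kg·m/s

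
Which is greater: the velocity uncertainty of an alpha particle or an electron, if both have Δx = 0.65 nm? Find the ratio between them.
The electron has the larger minimum velocity uncertainty, by a ratio of 7294.3.

For both particles, Δp_min = ℏ/(2Δx) = 8.112e-26 kg·m/s (same for both).

The velocity uncertainty is Δv = Δp/m:
- alpha particle: Δv = 8.112e-26 / 6.645e-27 = 1.221e+01 m/s = 12.208 m/s
- electron: Δv = 8.112e-26 / 9.109e-31 = 8.905e+04 m/s = 89.052 km/s

Ratio: 8.905e+04 / 1.221e+01 = 7294.3

The lighter particle has larger velocity uncertainty because Δv ∝ 1/m.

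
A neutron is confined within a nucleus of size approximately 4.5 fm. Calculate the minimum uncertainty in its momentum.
1.172 × 10^-20 kg·m/s

Using the Heisenberg uncertainty principle:
ΔxΔp ≥ ℏ/2

With Δx ≈ L = 4.500e-15 m (the confinement size):
Δp_min = ℏ/(2Δx)
Δp_min = (1.055e-34 J·s) / (2 × 4.500e-15 m)
Δp_min = 1.172e-20 kg·m/s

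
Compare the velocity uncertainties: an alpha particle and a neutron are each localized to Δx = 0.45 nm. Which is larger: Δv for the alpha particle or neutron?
The neutron has the larger minimum velocity uncertainty, by a ratio of 4.0.

For both particles, Δp_min = ℏ/(2Δx) = 1.172e-25 kg·m/s (same for both).

The velocity uncertainty is Δv = Δp/m:
- alpha particle: Δv = 1.172e-25 / 6.645e-27 = 1.763e+01 m/s = 17.634 m/s
- neutron: Δv = 1.172e-25 / 1.675e-27 = 6.996e+01 m/s = 69.958 m/s

Ratio: 6.996e+01 / 1.763e+01 = 4.0

The lighter particle has larger velocity uncertainty because Δv ∝ 1/m.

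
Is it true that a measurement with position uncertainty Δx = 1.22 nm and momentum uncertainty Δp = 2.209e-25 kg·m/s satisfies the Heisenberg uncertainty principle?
Yes, it satisfies the uncertainty principle.

Calculate the product ΔxΔp:
ΔxΔp = (1.220e-09 m) × (2.209e-25 kg·m/s)
ΔxΔp = 2.695e-34 J·s

Compare to the minimum allowed value ℏ/2:
ℏ/2 = 5.273e-35 J·s

Since ΔxΔp = 2.695e-34 J·s ≥ 5.273e-35 J·s = ℏ/2,
the measurement satisfies the uncertainty principle.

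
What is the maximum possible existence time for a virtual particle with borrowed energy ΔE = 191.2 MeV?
1.721 ys

Using the energy-time uncertainty principle:
ΔEΔt ≥ ℏ/2

For a virtual particle borrowing energy ΔE, the maximum lifetime is:
Δt_max = ℏ/(2ΔE)

Converting energy:
ΔE = 191.2 MeV = 3.063e-11 J

Δt_max = (1.055e-34 J·s) / (2 × 3.063e-11 J)
Δt_max = 1.721e-24 s = 1.721 ys

Virtual particles with higher borrowed energy exist for shorter times.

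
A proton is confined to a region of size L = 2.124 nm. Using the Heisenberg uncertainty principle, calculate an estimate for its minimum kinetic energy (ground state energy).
1.150 μeV

Using the uncertainty principle to estimate ground state energy:

1. The position uncertainty is approximately the confinement size:
   Δx ≈ L = 2.124e-09 m

2. From ΔxΔp ≥ ℏ/2, the minimum momentum uncertainty is:
   Δp ≈ ℏ/(2L) = 2.483e-26 kg·m/s

3. The kinetic energy is approximately:
   KE ≈ (Δp)²/(2m) = (2.483e-26)²/(2 × 1.673e-27 kg)
   KE ≈ 1.842e-25 J = 1.150 μeV

This is an order-of-magnitude estimate of the ground state energy.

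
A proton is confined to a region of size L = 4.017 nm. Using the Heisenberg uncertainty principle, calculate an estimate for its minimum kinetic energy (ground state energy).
321.477 neV

Using the uncertainty principle to estimate ground state energy:

1. The position uncertainty is approximately the confinement size:
   Δx ≈ L = 4.017e-09 m

2. From ΔxΔp ≥ ℏ/2, the minimum momentum uncertainty is:
   Δp ≈ ℏ/(2L) = 1.313e-26 kg·m/s

3. The kinetic energy is approximately:
   KE ≈ (Δp)²/(2m) = (1.313e-26)²/(2 × 1.673e-27 kg)
   KE ≈ 5.151e-26 J = 321.477 neV

This is an order-of-magnitude estimate of the ground state energy.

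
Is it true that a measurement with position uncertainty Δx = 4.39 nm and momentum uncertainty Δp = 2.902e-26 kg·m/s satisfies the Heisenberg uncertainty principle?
Yes, it satisfies the uncertainty principle.

Calculate the product ΔxΔp:
ΔxΔp = (4.390e-09 m) × (2.902e-26 kg·m/s)
ΔxΔp = 1.274e-34 J·s

Compare to the minimum allowed value ℏ/2:
ℏ/2 = 5.273e-35 J·s

Since ΔxΔp = 1.274e-34 J·s ≥ 5.273e-35 J·s = ℏ/2,
the measurement satisfies the uncertainty principle.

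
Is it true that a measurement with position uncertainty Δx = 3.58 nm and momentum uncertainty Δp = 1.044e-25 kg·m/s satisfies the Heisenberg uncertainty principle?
Yes, it satisfies the uncertainty principle.

Calculate the product ΔxΔp:
ΔxΔp = (3.580e-09 m) × (1.044e-25 kg·m/s)
ΔxΔp = 3.738e-34 J·s

Compare to the minimum allowed value ℏ/2:
ℏ/2 = 5.273e-35 J·s

Since ΔxΔp = 3.738e-34 J·s ≥ 5.273e-35 J·s = ℏ/2,
the measurement satisfies the uncertainty principle.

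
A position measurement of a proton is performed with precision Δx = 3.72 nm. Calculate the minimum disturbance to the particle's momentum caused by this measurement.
1.417 × 10^-26 kg·m/s

The uncertainty principle implies that measuring position disturbs momentum:
ΔxΔp ≥ ℏ/2

When we measure position with precision Δx, we necessarily introduce a momentum uncertainty:
Δp ≥ ℏ/(2Δx)
Δp_min = (1.055e-34 J·s) / (2 × 3.720e-09 m)
Δp_min = 1.417e-26 kg·m/s

The more precisely we measure position, the greater the momentum disturbance.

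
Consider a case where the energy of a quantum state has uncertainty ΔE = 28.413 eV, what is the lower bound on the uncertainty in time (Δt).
11.583 as

Using the energy-time uncertainty principle:
ΔEΔt ≥ ℏ/2

The minimum uncertainty in time is:
Δt_min = ℏ/(2ΔE)
Δt_min = (1.055e-34 J·s) / (2 × 4.552e-18 J)
Δt_min = 1.158e-17 s = 11.583 as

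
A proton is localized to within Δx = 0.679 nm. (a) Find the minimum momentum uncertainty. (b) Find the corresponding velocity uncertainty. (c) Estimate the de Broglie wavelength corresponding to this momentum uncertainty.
(a) Δp_min = 7.766 × 10^-26 kg·m/s
(b) Δv_min = 46.428 m/s
(c) λ_dB = 8.533 nm

Step-by-step:

(a) From the uncertainty principle:
Δp_min = ℏ/(2Δx) = (1.055e-34 J·s)/(2 × 6.790e-10 m) = 7.766e-26 kg·m/s

(b) The velocity uncertainty:
Δv = Δp/m = (7.766e-26 kg·m/s)/(1.673e-27 kg) = 4.643e+01 m/s = 46.428 m/s

(c) The de Broglie wavelength for this momentum:
λ = h/p = (6.626e-34 J·s)/(7.766e-26 kg·m/s) = 8.533e-09 m = 8.533 nm

Note: The de Broglie wavelength is comparable to the localization size, as expected from wave-particle duality.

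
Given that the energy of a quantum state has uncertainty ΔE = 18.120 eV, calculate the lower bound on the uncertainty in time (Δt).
18.163 as

Using the energy-time uncertainty principle:
ΔEΔt ≥ ℏ/2

The minimum uncertainty in time is:
Δt_min = ℏ/(2ΔE)
Δt_min = (1.055e-34 J·s) / (2 × 2.903e-18 J)
Δt_min = 1.816e-17 s = 18.163 as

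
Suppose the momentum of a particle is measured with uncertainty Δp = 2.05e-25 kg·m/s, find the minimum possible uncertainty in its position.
257.213 pm

Using the Heisenberg uncertainty principle:
ΔxΔp ≥ ℏ/2

The minimum uncertainty in position is:
Δx_min = ℏ/(2Δp)
Δx_min = (1.055e-34 J·s) / (2 × 2.050e-25 kg·m/s)
Δx_min = 2.572e-10 m = 257.213 pm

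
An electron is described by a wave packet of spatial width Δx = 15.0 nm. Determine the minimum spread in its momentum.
3.515 × 10^-27 kg·m/s

For a wave packet, the spatial width Δx and momentum spread Δp are related by the uncertainty principle:
ΔxΔp ≥ ℏ/2

The minimum momentum spread is:
Δp_min = ℏ/(2Δx)
Δp_min = (1.055e-34 J·s) / (2 × 1.500e-08 m)
Δp_min = 3.515e-27 kg·m/s

A wave packet cannot have both a well-defined position and well-defined momentum.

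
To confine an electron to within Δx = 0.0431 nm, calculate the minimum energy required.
5.128 eV

Localizing a particle requires giving it sufficient momentum uncertainty:

1. From uncertainty principle: Δp ≥ ℏ/(2Δx)
   Δp_min = (1.055e-34 J·s) / (2 × 4.310e-11 m)
   Δp_min = 1.223e-24 kg·m/s

2. This momentum uncertainty corresponds to kinetic energy:
   KE ≈ (Δp)²/(2m) = (1.223e-24)²/(2 × 9.109e-31 kg)
   KE = 8.215e-19 J = 5.128 eV

Tighter localization requires more energy.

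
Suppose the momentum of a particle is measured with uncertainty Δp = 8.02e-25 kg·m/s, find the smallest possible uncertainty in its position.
65.746 pm

Using the Heisenberg uncertainty principle:
ΔxΔp ≥ ℏ/2

The minimum uncertainty in position is:
Δx_min = ℏ/(2Δp)
Δx_min = (1.055e-34 J·s) / (2 × 8.020e-25 kg·m/s)
Δx_min = 6.575e-11 m = 65.746 pm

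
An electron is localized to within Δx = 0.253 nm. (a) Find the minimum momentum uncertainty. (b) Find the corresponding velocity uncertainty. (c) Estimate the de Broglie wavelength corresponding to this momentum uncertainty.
(a) Δp_min = 2.084 × 10^-25 kg·m/s
(b) Δv_min = 228.790 km/s
(c) λ_dB = 3.179 nm

Step-by-step:

(a) From the uncertainty principle:
Δp_min = ℏ/(2Δx) = (1.055e-34 J·s)/(2 × 2.530e-10 m) = 2.084e-25 kg·m/s

(b) The velocity uncertainty:
Δv = Δp/m = (2.084e-25 kg·m/s)/(9.109e-31 kg) = 2.288e+05 m/s = 228.790 km/s

(c) The de Broglie wavelength for this momentum:
λ = h/p = (6.626e-34 J·s)/(2.084e-25 kg·m/s) = 3.179e-09 m = 3.179 nm

Note: The de Broglie wavelength is comparable to the localization size, as expected from wave-particle duality.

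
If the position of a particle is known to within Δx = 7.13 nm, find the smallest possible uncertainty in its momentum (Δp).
7.395 × 10^-27 kg·m/s

Using the Heisenberg uncertainty principle:
ΔxΔp ≥ ℏ/2

The minimum uncertainty in momentum is:
Δp_min = ℏ/(2Δx)
Δp_min = (1.055e-34 J·s) / (2 × 7.130e-09 m)
Δp_min = 7.395e-27 kg·m/s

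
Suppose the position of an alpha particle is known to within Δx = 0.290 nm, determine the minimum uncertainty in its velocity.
27.364 m/s

Using the Heisenberg uncertainty principle and Δp = mΔv:
ΔxΔp ≥ ℏ/2
Δx(mΔv) ≥ ℏ/2

The minimum uncertainty in velocity is:
Δv_min = ℏ/(2mΔx)
Δv_min = (1.055e-34 J·s) / (2 × 6.645e-27 kg × 2.900e-10 m)
Δv_min = 2.736e+01 m/s = 27.364 m/s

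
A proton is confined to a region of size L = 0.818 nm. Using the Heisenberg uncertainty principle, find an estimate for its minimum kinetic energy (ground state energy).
7.753 μeV

Using the uncertainty principle to estimate ground state energy:

1. The position uncertainty is approximately the confinement size:
   Δx ≈ L = 8.180e-10 m

2. From ΔxΔp ≥ ℏ/2, the minimum momentum uncertainty is:
   Δp ≈ ℏ/(2L) = 6.446e-26 kg·m/s

3. The kinetic energy is approximately:
   KE ≈ (Δp)²/(2m) = (6.446e-26)²/(2 × 1.673e-27 kg)
   KE ≈ 1.242e-24 J = 7.753 μeV

This is an order-of-magnitude estimate of the ground state energy.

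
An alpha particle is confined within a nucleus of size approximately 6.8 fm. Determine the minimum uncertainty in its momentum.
7.754 × 10^-21 kg·m/s

Using the Heisenberg uncertainty principle:
ΔxΔp ≥ ℏ/2

With Δx ≈ L = 6.800e-15 m (the confinement size):
Δp_min = ℏ/(2Δx)
Δp_min = (1.055e-34 J·s) / (2 × 6.800e-15 m)
Δp_min = 7.754e-21 kg·m/s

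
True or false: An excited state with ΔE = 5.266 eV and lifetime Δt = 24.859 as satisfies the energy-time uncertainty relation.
No, it violates the uncertainty relation.

Calculate the product ΔEΔt:
ΔE = 5.266 eV = 8.437e-19 J
ΔEΔt = (8.437e-19 J) × (2.486e-17 s)
ΔEΔt = 2.097e-35 J·s

Compare to the minimum allowed value ℏ/2:
ℏ/2 = 5.273e-35 J·s

Since ΔEΔt = 2.097e-35 J·s < 5.273e-35 J·s = ℏ/2,
this violates the uncertainty relation.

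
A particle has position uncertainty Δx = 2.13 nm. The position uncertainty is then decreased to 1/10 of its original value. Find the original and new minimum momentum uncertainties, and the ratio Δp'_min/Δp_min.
Original Δp_min = 2.476 × 10^-26 kg·m/s; new Δp'_min = 2.476 × 10^-25 kg·m/s; ratio Δp'_min/Δp_min = 10.

From the uncertainty principle ΔxΔp ≥ ℏ/2, the minimum momentum uncertainty is Δp_min = ℏ/(2Δx).

Original (Δx = 2.13 nm = 2.130e-09 m):
Δp_min = (1.055e-34 J·s)/(2 × 2.130e-09 m) = 2.476e-26 kg·m/s

When Δx → (1/10)Δx:
Δp'_min = ℏ/(2 × (1/10)Δx) = 10 × ℏ/(2Δx) = 10 × Δp_min
Δp'_min = 10 × 2.476e-26 kg·m/s = 2.476e-25 kg·m/s

Since Δp_min ∝ 1/Δx, when Δx is decreased to 1/10 of its original value, Δp_min increases to 10 times its original value.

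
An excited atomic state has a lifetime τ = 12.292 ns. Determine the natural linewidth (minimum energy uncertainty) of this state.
26.774 neV

Using the energy-time uncertainty principle:
ΔEΔt ≥ ℏ/2

The lifetime τ represents the time uncertainty Δt.
The natural linewidth (minimum energy uncertainty) is:

ΔE = ℏ/(2τ)
ΔE = (1.055e-34 J·s) / (2 × 1.229e-08 s)
ΔE = 4.290e-27 J = 26.774 neV

This natural linewidth limits the precision of spectroscopic measurements.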